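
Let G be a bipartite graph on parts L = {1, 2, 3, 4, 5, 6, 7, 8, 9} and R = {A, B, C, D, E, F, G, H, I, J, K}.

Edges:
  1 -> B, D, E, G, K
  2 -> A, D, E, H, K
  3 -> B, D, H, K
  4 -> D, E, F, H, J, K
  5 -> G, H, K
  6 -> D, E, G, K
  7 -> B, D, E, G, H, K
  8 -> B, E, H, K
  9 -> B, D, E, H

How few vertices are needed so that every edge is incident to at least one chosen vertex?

8

The 8 edges 1–K, 2–A, 3–D, 4–J, 5–H, 6–E, 7–G, 8–B form a matching, so any vertex cover needs at least 8 vertices (one per matched edge).
Conversely {2, 4, B, D, E, G, H, K} meets every edge and has exactly 8 vertices, so 8 is optimal.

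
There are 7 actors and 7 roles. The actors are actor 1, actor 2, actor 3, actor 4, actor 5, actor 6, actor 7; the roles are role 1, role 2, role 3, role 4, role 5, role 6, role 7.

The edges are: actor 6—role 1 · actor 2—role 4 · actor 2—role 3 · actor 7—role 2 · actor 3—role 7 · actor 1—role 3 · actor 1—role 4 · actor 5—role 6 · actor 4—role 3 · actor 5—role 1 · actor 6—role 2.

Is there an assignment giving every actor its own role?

The set {actor 1, actor 2, actor 4} has only 2 neighbours ({role 3, role 4}), so by Hall's theorem at most 6 of the 7 actors can be matched.
Hence no matching covers every actor.

No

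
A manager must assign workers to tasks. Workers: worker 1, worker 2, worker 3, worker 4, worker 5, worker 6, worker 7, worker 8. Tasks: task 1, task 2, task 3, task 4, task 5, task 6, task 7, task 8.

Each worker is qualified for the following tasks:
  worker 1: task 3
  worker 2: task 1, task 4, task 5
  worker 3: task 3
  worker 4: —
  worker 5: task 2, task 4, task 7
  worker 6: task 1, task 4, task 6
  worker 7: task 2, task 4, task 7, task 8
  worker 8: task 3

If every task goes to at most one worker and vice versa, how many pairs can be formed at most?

5

One maximum matching: worker 1→task 3, worker 2→task 1, worker 5→task 7, worker 6→task 6, worker 7→task 2.
The set {worker 1, worker 3, worker 4, worker 8} has only 1 neighbour ({task 3}), so by Hall's theorem at most 5 of the 8 workers can be matched.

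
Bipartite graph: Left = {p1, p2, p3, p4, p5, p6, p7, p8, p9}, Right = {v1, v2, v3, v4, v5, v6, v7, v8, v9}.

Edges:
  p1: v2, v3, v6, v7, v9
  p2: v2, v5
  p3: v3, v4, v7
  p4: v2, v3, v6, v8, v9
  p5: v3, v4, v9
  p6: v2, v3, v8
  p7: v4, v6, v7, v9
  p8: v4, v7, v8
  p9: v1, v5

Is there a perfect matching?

A valid assignment of size 9: p1→v2, p2→v5, p3→v4, p4→v6, p5→v3, p6→v8, p7→v9, p8→v7, p9→v1.
All 9 left vertices are covered.

Yes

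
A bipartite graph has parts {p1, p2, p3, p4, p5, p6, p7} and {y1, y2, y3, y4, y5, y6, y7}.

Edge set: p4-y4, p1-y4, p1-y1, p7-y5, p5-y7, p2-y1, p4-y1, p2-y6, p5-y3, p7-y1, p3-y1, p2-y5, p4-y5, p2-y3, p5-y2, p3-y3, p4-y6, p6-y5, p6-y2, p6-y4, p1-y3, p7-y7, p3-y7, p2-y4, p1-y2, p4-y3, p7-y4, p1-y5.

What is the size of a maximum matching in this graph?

For example, pair p1-y4, p2-y6, p3-y3, p4-y1, p5-y2, p6-y5, p7-y7.
All 7 left vertices are matched, so no larger matching exists.

7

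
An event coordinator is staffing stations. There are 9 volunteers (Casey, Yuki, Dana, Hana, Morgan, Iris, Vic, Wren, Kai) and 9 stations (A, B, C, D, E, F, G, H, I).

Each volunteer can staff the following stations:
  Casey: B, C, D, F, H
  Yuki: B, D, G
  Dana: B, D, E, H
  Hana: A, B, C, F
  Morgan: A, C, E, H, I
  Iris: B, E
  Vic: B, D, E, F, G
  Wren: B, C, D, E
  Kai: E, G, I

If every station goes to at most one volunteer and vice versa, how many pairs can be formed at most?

One maximum matching: Casey→H, Yuki→G, Dana→D, Hana→A, Morgan→I, Iris→B, Vic→F, Wren→C, Kai→E.
This saturates every volunteer, so 9 is the maximum.

9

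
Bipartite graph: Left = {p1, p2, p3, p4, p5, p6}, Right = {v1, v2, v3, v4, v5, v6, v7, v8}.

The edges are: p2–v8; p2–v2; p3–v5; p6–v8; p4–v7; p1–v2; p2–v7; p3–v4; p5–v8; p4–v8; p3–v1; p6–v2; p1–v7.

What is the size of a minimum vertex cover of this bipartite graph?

{p3, v2, v7, v8} is a vertex cover of size 4: every edge has an endpoint in this set.
No smaller cover exists because p1–v2, p2–v8, p3–v1, p4–v7 is a matching of size 4, and a cover must include an endpoint of each of these disjoint edges (König's theorem).

4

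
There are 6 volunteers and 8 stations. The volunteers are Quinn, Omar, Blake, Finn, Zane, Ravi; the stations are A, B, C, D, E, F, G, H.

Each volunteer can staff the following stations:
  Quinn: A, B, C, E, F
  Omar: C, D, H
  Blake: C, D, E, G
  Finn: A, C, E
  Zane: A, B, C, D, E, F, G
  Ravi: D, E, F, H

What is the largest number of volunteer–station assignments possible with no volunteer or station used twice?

For example, pair Quinn→A, Omar→D, Blake→C, Finn→E, Zane→G, Ravi→H.
This saturates every volunteer, so 6 is the maximum.

6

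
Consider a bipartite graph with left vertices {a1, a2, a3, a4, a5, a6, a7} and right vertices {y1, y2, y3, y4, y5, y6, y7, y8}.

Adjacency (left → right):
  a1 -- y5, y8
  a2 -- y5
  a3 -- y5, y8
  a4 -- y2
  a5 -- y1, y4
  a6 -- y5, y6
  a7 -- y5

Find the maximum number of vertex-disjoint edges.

One maximum matching: a1→y8, a2→y5, a4→y2, a5→y1, a6→y6.
The set {a1, a2, a3, a7} has only 2 neighbours ({y5, y8}), so by Hall's theorem at most 5 of the 7 left vertices can be matched.

5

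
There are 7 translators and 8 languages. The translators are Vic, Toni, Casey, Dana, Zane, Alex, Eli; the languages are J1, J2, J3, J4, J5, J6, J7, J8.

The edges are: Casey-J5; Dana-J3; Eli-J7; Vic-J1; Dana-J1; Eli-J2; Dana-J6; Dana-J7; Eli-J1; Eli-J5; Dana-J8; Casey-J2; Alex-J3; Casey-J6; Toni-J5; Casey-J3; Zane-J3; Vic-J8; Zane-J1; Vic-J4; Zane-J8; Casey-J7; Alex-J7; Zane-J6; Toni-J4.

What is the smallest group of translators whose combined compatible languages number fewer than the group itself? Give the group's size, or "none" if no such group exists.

none

A matching saturating every translator exists, for instance Vic→J1, Toni→J5, Casey→J2, Dana→J6, Zane→J8, Alex→J3, Eli→J7.
By Hall's marriage theorem, this means |N(S)| ≥ |S| for every subset S, so no violating subset exists.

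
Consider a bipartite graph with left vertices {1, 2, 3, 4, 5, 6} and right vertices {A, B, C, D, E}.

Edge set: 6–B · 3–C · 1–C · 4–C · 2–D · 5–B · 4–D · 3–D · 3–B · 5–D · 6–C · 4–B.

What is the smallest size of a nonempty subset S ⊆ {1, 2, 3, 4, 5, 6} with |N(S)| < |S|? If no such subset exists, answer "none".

Take S = {1, 2, 3, 4}. Its neighbourhood is {B, C, D}, so |N(S)| = 3 < |S| = 4.
Every subset of size less than 4 has at least as many neighbours as members, so 4 is the minimum.

4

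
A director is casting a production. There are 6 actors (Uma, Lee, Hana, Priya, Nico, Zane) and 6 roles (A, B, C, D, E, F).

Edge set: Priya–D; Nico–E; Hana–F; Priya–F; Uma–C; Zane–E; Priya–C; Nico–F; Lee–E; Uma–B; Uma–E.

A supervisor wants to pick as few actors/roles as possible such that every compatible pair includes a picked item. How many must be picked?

The 4 edges Uma–B, Lee–E, Hana–F, Priya–C form a matching, so any vertex cover needs at least 4 vertices (one per matched edge).
Conversely {Uma, Priya, E, F} meets every edge and has exactly 4 vertices, so 4 is optimal.

4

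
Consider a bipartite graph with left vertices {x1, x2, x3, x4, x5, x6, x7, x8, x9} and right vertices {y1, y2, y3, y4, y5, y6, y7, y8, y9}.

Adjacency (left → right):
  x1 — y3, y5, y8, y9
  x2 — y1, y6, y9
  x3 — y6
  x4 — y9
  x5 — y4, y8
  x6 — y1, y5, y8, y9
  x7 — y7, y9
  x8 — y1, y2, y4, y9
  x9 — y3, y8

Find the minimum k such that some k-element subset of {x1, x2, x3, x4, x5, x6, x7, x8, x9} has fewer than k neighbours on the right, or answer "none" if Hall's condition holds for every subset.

A matching saturating every left vertex exists, for instance x1→y8, x2→y1, x3→y6, x4→y9, x5→y4, x6→y5, x7→y7, x8→y2, x9→y3.
By Hall's marriage theorem, this means |N(S)| ≥ |S| for every subset S, so no violating subset exists.

none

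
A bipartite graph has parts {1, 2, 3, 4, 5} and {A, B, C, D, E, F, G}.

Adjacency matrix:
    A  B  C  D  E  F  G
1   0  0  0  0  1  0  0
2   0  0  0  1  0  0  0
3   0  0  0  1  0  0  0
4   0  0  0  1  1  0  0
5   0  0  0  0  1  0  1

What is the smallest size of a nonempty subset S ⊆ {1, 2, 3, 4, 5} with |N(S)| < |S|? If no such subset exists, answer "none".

Take S = {2, 3}. Its neighbourhood is {D}, so |N(S)| = 1 < |S| = 2.
No single vertex violates Hall's condition since each has at least one neighbour, so 2 is the minimum.

2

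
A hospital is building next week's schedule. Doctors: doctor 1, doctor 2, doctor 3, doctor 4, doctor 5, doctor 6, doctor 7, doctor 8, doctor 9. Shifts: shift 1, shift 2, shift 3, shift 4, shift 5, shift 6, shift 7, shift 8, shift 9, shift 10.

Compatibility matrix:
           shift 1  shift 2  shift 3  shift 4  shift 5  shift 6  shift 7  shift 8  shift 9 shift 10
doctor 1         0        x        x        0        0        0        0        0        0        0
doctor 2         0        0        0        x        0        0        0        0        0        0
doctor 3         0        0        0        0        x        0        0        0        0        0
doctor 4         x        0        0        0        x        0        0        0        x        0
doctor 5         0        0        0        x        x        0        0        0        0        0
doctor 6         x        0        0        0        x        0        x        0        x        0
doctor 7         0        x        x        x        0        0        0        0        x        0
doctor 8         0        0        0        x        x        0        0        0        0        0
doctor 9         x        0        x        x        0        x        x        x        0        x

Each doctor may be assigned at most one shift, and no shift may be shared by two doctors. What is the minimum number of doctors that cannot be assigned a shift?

For example, pair doctor 1→shift 2, doctor 2→shift 4, doctor 3→shift 5, doctor 4→shift 9, doctor 6→shift 1, doctor 7→shift 3, doctor 9→shift 7.
The set {doctor 2, doctor 3, doctor 5, doctor 8} has only 2 neighbours ({shift 4, shift 5}), so by Hall's theorem at most 7 of the 9 doctors can be matched.
That matches 7 of the 9, leaving 2 unmatched; no matching can do better.

2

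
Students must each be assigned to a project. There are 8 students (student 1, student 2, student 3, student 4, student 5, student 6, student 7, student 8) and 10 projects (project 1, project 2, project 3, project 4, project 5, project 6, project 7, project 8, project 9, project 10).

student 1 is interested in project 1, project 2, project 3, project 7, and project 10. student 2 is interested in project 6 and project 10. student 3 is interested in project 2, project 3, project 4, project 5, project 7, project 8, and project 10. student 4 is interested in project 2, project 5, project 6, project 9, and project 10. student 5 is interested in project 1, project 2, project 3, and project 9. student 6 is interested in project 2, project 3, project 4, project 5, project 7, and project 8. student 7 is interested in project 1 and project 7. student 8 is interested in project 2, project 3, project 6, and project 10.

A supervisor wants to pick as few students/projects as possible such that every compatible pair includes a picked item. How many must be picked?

8

A maximum matching has 8 edges (e.g. student 1–project 10, student 2–project 6, student 3–project 2, student 4–project 5, student 5–project 9, student 6–project 7, student 7–project 1, student 8–project 3).
By König's theorem the minimum vertex cover has the same size. One such cover is {student 1, student 2, student 3, student 4, student 5, student 6, student 7, student 8}.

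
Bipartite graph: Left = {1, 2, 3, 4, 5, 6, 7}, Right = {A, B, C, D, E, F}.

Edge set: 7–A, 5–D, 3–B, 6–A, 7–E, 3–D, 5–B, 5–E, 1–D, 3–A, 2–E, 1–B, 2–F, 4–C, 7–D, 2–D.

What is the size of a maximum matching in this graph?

One maximum matching: 1–D, 2–F, 3–B, 4–C, 5–E, 6–A.
The set {1, 3, 5, 6, 7} has only 4 neighbours ({A, B, D, E}), so by Hall's theorem at most 6 of the 7 left vertices can be matched.

6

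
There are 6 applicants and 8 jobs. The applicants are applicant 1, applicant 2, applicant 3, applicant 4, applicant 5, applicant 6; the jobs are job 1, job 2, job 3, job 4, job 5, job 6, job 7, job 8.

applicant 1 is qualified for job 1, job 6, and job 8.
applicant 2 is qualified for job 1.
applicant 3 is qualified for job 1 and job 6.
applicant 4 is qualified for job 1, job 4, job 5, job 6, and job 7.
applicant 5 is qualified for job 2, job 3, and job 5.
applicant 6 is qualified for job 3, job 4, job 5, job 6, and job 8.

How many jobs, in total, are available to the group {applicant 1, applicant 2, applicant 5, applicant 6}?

The union of neighbours of {applicant 1, applicant 2, applicant 5, applicant 6} is {job 1, job 2, job 3, job 4, job 5, job 6, job 8}, which has 7 elements.
Since |N(S)| = 7 ≥ |S| = 4, Hall's condition holds for this subset.

7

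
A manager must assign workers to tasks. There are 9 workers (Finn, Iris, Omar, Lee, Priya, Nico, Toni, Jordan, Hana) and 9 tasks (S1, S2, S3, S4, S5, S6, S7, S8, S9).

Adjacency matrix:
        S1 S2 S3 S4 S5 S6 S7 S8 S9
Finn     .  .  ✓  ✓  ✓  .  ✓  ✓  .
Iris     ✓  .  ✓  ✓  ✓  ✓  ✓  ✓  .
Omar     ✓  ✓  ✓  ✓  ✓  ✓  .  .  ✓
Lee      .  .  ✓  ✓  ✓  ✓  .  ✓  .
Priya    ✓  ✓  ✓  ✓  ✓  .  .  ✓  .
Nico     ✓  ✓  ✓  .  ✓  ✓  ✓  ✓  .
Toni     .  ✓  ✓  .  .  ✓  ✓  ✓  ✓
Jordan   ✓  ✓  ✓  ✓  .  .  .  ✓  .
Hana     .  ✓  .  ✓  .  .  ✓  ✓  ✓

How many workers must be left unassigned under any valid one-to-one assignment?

For example, pair Finn→S8, Iris→S7, Omar→S9, Lee→S5, Priya→S4, Nico→S1, Toni→S6, Jordan→S3, Hana→S2.
All 9 workers are matched, so no larger matching exists.
That matches 9 of the 9, leaving 0 unmatched; no matching can do better.

0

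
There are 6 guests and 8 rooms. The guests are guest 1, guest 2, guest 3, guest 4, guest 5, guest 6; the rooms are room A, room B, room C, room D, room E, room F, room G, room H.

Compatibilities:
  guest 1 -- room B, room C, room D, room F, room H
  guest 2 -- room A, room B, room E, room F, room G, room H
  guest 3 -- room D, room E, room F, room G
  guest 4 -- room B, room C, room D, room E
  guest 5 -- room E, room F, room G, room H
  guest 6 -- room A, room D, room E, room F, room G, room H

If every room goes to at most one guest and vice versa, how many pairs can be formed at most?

6

A valid assignment of size 6: guest 1-room C, guest 2-room A, guest 3-room F, guest 4-room E, guest 5-room G, guest 6-room D.
All 6 guests are matched, so no larger matching exists.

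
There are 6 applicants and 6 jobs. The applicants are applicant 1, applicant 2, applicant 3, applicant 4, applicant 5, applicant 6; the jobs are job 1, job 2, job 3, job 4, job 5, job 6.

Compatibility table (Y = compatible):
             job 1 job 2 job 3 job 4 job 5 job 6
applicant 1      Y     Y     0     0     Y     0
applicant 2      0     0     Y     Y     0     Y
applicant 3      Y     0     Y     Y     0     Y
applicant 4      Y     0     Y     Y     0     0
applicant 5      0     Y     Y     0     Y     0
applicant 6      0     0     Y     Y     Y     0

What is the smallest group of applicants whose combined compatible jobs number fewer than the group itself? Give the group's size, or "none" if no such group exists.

A matching saturating every applicant exists, for instance applicant 1→job 2, applicant 2→job 6, applicant 3→job 1, applicant 4→job 4, applicant 5→job 5, applicant 6→job 3.
By Hall's marriage theorem, this means |N(S)| ≥ |S| for every subset S, so no violating subset exists.

none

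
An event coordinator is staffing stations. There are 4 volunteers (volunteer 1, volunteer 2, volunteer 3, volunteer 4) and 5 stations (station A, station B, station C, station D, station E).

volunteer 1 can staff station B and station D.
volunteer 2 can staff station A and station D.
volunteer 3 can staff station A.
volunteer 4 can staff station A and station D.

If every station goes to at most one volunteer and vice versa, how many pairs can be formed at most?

3

One maximum matching: volunteer 1–station B, volunteer 2–station D, volunteer 3–station A.
The set {volunteer 2, volunteer 3, volunteer 4} has only 2 neighbours ({station A, station D}), so by Hall's theorem at most 3 of the 4 volunteers can be matched.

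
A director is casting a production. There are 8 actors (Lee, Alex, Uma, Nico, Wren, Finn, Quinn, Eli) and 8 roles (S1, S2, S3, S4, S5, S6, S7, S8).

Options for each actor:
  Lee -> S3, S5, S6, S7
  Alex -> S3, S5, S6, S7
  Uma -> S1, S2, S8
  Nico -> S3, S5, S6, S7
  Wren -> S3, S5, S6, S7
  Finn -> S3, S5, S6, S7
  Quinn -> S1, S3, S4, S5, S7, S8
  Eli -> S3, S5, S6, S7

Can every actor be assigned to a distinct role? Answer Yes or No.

The set {Lee, Alex, Nico, Wren, Finn, Eli} has only 4 neighbours ({S3, S5, S6, S7}), so by Hall's theorem at most 6 of the 8 actors can be matched.
Hence no matching covers every actor.

No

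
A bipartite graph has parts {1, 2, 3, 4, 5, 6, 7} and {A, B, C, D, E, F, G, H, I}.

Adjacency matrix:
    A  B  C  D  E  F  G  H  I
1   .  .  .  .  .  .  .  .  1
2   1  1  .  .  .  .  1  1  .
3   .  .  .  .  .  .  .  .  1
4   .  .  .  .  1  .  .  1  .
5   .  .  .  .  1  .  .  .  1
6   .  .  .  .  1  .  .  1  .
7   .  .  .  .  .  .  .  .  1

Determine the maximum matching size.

For example, pair 1-I, 2-B, 4-H, 5-E.
The set {1, 3, 4, 5, 6, 7} has only 3 neighbours ({E, H, I}), so by Hall's theorem at most 4 of the 7 left vertices can be matched.

4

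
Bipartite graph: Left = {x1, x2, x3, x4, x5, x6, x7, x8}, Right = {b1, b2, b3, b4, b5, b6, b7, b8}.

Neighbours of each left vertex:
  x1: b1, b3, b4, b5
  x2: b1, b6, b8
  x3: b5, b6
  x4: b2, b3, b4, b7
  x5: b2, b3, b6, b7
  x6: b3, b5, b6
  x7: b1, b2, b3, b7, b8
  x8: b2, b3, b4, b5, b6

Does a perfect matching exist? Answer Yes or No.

For example, pair x1→b4, x2→b8, x3→b6, x4→b7, x5→b2, x6→b3, x7→b1, x8→b5.
All 8 left vertices are covered.

Yes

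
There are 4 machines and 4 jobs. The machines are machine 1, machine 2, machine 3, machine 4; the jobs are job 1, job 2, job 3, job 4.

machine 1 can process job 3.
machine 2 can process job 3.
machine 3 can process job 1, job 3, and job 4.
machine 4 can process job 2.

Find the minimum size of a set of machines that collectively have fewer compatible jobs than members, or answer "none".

Take S = {machine 1, machine 2}. Its neighbourhood is {job 3}, so |N(S)| = 1 < |S| = 2.
No single vertex violates Hall's condition since each has at least one neighbour, so 2 is the minimum.

2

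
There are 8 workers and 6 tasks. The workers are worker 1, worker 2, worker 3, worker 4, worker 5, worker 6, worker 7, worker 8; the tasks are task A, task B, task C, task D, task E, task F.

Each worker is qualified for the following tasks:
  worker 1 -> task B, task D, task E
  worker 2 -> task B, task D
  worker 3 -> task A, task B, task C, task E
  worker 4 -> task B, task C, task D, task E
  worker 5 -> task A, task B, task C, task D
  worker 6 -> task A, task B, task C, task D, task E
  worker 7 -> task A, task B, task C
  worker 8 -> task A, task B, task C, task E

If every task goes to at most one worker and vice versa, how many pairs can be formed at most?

5

For example, pair worker 1–task E, worker 2–task B, worker 3–task A, worker 4–task C, worker 5–task D.
The set {worker 1, worker 2, worker 3, worker 4, worker 5, worker 6, worker 7, worker 8} has only 5 neighbours ({task A, task B, task C, task D, task E}), so by Hall's theorem at most 5 of the 8 workers can be matched.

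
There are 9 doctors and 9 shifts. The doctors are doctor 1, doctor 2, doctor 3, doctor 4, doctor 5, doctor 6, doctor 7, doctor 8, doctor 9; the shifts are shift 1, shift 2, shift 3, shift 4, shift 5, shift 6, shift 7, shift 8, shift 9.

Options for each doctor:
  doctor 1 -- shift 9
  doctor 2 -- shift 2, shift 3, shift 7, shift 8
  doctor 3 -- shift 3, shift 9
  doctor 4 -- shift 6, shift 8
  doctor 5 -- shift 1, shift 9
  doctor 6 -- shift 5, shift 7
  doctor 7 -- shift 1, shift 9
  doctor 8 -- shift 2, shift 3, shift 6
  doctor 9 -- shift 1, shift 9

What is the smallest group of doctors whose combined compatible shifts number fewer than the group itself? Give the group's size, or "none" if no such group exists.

Take S = {doctor 1, doctor 5, doctor 7}. Its neighbourhood is {shift 1, shift 9}, so |N(S)| = 2 < |S| = 3.
Every subset of size less than 3 has at least as many neighbours as members, so 3 is the minimum.

3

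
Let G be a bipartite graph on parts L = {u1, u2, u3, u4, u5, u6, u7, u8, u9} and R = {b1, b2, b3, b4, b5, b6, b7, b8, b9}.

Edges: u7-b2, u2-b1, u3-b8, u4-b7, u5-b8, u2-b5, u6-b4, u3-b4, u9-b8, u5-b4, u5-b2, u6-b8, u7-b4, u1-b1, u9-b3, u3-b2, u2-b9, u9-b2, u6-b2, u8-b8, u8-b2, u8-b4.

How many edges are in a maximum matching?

For example, pair u1–b1, u2–b5, u3–b2, u4–b7, u5–b4, u6–b8, u9–b3.
The set {u3, u5, u6, u7, u8} has only 3 neighbours ({b2, b4, b8}), so by Hall's theorem at most 7 of the 9 left vertices can be matched.

7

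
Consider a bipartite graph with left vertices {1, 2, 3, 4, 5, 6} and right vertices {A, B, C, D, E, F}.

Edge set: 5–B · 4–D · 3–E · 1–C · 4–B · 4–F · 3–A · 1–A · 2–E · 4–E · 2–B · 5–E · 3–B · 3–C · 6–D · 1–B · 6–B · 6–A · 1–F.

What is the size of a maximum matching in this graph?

For example, pair 1-C, 2-E, 3-A, 4-F, 5-B, 6-D.
This saturates every left vertex, so 6 is the maximum.

6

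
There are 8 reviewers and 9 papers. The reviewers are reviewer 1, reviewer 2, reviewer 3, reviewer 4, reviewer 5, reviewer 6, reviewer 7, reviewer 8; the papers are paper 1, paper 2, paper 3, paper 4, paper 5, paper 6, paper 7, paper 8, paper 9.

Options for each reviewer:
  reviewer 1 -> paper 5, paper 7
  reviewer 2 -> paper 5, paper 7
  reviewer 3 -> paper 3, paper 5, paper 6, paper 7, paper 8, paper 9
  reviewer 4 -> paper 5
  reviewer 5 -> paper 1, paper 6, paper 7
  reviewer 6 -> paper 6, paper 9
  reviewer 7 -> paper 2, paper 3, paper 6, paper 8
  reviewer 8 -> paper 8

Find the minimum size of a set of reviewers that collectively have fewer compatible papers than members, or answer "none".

3

Take S = {reviewer 1, reviewer 2, reviewer 4}. Its neighbourhood is {paper 5, paper 7}, so |N(S)| = 2 < |S| = 3.
Every subset of size less than 3 has at least as many neighbours as members, so 3 is the minimum.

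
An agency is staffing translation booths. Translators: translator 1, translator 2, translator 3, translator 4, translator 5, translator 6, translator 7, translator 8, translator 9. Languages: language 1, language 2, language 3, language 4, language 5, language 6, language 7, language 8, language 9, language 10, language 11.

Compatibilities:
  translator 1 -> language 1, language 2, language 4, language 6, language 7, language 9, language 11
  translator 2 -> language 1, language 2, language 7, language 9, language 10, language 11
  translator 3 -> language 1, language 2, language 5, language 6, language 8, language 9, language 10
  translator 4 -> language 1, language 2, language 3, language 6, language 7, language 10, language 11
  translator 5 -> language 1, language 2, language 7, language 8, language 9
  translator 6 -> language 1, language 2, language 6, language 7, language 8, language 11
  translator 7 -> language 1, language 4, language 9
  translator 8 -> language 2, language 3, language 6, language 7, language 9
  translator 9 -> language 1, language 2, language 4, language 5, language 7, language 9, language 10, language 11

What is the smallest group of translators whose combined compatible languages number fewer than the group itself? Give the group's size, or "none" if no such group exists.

none

A matching saturating every translator exists, for instance translator 1→language 6, translator 2→language 9, translator 3→language 10, translator 4→language 3, translator 5→language 8, translator 6→language 11, translator 7→language 4, translator 8→language 7, translator 9→language 2.
By Hall's marriage theorem, this means |N(S)| ≥ |S| for every subset S, so no violating subset exists.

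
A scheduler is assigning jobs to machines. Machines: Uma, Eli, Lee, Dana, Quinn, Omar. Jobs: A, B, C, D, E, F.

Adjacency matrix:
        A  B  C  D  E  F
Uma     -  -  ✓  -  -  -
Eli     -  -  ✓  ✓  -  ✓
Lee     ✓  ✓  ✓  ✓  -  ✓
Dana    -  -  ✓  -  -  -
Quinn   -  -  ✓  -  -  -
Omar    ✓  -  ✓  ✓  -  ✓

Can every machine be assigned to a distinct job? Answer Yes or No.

The set {Uma, Dana, Quinn} has only 1 neighbour ({C}), so by Hall's theorem at most 4 of the 6 machines can be matched.
Hence no matching covers every machine.

No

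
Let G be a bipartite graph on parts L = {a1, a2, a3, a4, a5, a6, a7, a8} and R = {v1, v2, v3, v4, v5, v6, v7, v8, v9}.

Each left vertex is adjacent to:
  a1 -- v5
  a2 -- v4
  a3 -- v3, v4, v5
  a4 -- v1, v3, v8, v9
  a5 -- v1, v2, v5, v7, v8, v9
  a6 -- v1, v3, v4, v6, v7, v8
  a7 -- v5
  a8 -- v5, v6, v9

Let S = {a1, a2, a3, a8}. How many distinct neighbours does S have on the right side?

5

The union of neighbours of {a1, a2, a3, a8} is {v3, v4, v5, v6, v9}, which has 5 elements.
Since |N(S)| = 5 ≥ |S| = 4, Hall's condition holds for this subset.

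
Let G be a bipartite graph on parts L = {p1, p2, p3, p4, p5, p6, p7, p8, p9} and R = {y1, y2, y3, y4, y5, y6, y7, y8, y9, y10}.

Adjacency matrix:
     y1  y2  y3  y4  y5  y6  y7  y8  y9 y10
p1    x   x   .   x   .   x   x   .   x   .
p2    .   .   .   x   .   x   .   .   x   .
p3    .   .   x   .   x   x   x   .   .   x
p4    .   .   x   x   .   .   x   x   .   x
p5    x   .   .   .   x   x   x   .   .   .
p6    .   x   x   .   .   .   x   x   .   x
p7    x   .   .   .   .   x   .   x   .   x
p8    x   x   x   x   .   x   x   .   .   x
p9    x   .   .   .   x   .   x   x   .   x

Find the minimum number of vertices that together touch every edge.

9

A maximum matching has 9 edges (e.g. p1–y1, p2–y9, p3–y6, p4–y3, p5–y5, p6–y8, p7–y10, p8–y4, p9–y7).
By König's theorem the minimum vertex cover has the same size. One such cover is {p1, p2, p3, p4, p5, p6, p7, p8, p9}.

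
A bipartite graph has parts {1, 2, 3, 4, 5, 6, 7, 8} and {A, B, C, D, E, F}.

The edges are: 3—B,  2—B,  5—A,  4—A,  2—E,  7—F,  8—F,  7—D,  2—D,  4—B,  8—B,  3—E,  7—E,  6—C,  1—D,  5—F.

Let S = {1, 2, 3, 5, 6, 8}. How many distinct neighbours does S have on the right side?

The union of neighbours of {1, 2, 3, 5, 6, 8} is {A, B, C, D, E, F}, which has 6 elements.
Since |N(S)| = 6 ≥ |S| = 6, Hall's condition holds for this subset.

6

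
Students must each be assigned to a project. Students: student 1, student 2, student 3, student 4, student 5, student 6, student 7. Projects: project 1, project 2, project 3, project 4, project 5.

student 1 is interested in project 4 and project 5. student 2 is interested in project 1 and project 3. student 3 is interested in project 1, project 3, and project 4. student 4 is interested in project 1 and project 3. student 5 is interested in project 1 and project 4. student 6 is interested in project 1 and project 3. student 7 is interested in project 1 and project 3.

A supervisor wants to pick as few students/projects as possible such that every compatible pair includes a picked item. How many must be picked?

4

The 4 edges student 1–project 5, student 2–project 3, student 3–project 4, student 4–project 1 form a matching, so any vertex cover needs at least 4 vertices (one per matched edge).
Conversely {student 1, project 1, project 3, project 4} meets every edge and has exactly 4 vertices, so 4 is optimal.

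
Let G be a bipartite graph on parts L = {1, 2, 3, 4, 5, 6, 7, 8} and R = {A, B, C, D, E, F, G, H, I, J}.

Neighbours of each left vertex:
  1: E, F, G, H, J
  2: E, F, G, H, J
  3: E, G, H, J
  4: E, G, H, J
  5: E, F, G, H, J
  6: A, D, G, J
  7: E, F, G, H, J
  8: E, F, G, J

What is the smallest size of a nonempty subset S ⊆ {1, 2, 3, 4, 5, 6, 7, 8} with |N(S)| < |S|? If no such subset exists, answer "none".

Take S = {1, 2, 3, 4, 5, 7}. Its neighbourhood is {E, F, G, H, J}, so |N(S)| = 5 < |S| = 6.
Every subset of size less than 6 has at least as many neighbours as members, so 6 is the minimum.

6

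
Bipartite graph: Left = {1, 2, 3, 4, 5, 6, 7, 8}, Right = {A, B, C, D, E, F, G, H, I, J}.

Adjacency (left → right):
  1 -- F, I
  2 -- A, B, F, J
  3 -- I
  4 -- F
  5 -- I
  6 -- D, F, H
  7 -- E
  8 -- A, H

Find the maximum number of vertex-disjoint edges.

A valid assignment of size 6: 1→F, 2→B, 3→I, 6→D, 7→E, 8→H.
The set {1, 3, 4, 5} has only 2 neighbours ({F, I}), so by Hall's theorem at most 6 of the 8 left vertices can be matched.

6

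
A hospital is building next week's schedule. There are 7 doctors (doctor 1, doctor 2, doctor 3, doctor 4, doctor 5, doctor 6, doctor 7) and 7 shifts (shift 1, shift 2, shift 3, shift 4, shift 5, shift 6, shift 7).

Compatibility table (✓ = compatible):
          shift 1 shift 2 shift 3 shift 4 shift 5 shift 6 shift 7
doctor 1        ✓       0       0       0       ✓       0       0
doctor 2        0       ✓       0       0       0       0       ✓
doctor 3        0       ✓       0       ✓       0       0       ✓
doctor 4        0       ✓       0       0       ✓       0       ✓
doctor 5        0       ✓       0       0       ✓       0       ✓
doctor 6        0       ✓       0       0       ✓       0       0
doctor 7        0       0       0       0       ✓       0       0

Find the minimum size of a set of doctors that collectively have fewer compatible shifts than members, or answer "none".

Take S = {doctor 2, doctor 4, doctor 5, doctor 6}. Its neighbourhood is {shift 2, shift 5, shift 7}, so |N(S)| = 3 < |S| = 4.
Every subset of size less than 4 has at least as many neighbours as members, so 4 is the minimum.

4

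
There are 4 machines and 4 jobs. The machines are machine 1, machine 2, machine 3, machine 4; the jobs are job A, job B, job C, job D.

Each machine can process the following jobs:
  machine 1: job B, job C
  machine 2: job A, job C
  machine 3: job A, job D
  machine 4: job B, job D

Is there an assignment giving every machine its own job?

Yes

One maximum matching: machine 1-job B, machine 2-job C, machine 3-job A, machine 4-job D.
Every machine is matched, so this is a perfect matching.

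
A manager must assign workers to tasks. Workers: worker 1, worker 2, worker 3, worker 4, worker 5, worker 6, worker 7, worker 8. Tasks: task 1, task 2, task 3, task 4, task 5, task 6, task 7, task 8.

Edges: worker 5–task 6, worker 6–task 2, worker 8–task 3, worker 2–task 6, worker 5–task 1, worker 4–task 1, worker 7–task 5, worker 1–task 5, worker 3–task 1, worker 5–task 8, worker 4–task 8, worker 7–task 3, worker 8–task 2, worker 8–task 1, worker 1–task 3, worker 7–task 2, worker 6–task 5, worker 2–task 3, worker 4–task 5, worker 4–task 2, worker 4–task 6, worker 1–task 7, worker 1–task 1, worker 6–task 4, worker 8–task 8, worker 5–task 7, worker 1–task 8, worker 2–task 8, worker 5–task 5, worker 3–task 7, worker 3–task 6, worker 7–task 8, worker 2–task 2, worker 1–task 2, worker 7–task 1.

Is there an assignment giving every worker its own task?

For example, pair worker 1–task 3, worker 2–task 6, worker 3–task 7, worker 4–task 5, worker 5–task 8, worker 6–task 4, worker 7–task 1, worker 8–task 2.
All 8 workers are covered.

Yes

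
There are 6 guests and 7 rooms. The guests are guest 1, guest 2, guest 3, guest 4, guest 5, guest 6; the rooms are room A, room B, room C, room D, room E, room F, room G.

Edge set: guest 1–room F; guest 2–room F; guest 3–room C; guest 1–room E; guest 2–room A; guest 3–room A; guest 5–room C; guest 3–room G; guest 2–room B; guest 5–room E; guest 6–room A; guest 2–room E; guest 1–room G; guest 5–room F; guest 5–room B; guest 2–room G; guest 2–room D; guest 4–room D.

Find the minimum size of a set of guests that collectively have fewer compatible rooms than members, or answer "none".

none

A matching saturating every guest exists, for instance guest 1→room G, guest 2→room F, guest 3→room C, guest 4→room D, guest 5→room E, guest 6→room A.
By Hall's marriage theorem, this means |N(S)| ≥ |S| for every subset S, so no violating subset exists.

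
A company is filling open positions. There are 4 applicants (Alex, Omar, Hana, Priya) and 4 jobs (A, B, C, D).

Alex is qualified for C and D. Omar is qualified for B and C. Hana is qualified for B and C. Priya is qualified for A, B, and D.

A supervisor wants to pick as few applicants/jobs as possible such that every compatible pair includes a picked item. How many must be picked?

A maximum matching has 4 edges (e.g. Alex–D, Omar–C, Hana–B, Priya–A).
By König's theorem the minimum vertex cover has the same size. One such cover is {Alex, Omar, Hana, Priya}.

4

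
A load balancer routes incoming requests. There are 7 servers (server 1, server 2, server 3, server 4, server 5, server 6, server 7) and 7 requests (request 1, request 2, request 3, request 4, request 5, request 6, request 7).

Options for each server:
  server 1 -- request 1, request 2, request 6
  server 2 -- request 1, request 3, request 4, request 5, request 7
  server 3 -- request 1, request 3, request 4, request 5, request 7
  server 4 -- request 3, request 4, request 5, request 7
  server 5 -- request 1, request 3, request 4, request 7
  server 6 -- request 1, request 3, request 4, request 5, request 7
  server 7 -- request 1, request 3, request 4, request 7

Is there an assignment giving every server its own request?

The set {server 2, server 3, server 4, server 5, server 6, server 7} has only 5 neighbours ({request 1, request 3, request 4, request 5, request 7}), so by Hall's theorem at most 6 of the 7 servers can be matched.
Hence no matching covers every server.

No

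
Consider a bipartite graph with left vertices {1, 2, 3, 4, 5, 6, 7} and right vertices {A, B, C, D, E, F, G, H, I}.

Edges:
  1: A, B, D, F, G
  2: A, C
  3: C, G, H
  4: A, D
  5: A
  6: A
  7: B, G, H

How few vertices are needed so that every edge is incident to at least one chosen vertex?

{1, 2, 3, 4, 7, A} is a vertex cover of size 6: every edge has an endpoint in this set.
No smaller cover exists because 1–G, 2–C, 3–H, 4–D, 5–A, 7–B is a matching of size 6, and a cover must include an endpoint of each of these disjoint edges (König's theorem).

6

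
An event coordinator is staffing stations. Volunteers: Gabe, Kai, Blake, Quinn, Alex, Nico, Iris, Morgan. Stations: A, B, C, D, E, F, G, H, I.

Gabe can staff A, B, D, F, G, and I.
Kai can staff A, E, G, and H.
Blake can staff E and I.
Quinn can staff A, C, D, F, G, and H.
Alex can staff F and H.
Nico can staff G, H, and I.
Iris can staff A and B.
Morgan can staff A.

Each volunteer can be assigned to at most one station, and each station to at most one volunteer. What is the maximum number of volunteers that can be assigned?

8

For example, pair Gabe–D, Kai–E, Blake–I, Quinn–G, Alex–F, Nico–H, Iris–B, Morgan–A.
This saturates every volunteer, so 8 is the maximum.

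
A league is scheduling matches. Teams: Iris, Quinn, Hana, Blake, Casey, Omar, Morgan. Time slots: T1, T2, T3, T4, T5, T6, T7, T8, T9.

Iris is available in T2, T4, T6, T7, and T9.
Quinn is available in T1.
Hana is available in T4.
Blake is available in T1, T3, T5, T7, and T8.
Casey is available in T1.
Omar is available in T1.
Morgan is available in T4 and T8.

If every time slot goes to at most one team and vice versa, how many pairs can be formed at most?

One maximum matching: Iris–T6, Quinn–T1, Hana–T4, Blake–T7, Morgan–T8.
The set {Quinn, Casey, Omar} has only 1 neighbour ({T1}), so by Hall's theorem at most 5 of the 7 teams can be matched.

5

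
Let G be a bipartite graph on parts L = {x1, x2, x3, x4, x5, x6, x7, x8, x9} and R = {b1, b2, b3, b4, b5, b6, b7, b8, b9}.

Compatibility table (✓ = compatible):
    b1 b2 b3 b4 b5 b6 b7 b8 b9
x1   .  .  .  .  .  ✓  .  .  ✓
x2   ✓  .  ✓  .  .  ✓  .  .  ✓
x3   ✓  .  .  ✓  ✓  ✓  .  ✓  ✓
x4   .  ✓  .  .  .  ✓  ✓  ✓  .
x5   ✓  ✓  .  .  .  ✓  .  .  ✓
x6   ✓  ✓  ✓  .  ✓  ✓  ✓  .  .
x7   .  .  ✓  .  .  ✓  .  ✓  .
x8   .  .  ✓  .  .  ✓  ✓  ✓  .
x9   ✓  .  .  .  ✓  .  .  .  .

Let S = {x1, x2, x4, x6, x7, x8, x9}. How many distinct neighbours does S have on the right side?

8

The union of neighbours of {x1, x2, x4, x6, x7, x8, x9} is {b1, b2, b3, b5, b6, b7, b8, b9}, which has 8 elements.
Since |N(S)| = 8 ≥ |S| = 7, Hall's condition holds for this subset.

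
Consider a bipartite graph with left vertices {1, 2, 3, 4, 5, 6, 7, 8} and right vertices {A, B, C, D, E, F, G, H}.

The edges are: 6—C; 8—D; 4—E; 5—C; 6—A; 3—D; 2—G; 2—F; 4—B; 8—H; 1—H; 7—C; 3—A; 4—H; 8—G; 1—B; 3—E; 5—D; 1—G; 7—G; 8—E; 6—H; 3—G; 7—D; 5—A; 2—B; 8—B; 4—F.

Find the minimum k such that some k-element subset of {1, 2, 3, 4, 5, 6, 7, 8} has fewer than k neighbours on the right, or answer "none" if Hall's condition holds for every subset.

A matching saturating every left vertex exists, for instance 1→B, 2→F, 3→D, 4→E, 5→A, 6→H, 7→C, 8→G.
By Hall's marriage theorem, this means |N(S)| ≥ |S| for every subset S, so no violating subset exists.

none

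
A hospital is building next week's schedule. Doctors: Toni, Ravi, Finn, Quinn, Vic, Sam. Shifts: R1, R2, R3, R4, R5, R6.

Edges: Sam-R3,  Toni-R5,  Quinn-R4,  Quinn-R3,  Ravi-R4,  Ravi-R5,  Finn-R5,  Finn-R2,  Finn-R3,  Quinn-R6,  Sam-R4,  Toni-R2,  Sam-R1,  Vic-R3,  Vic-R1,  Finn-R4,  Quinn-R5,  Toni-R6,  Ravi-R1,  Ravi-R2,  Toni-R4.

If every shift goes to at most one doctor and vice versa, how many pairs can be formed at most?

6

One maximum matching: Toni–R2, Ravi–R5, Finn–R3, Quinn–R6, Vic–R1, Sam–R4.
All 6 doctors are matched, so no larger matching exists.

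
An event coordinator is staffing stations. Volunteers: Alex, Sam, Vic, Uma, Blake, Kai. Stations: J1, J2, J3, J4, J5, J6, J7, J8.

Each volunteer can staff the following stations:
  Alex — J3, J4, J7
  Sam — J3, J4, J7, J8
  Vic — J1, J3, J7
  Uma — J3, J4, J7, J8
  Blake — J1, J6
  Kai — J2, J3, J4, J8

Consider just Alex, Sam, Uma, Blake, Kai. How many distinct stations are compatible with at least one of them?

7

The union of neighbours of {Alex, Sam, Uma, Blake, Kai} is {J1, J2, J3, J4, J6, J7, J8}, which has 7 elements.
Since |N(S)| = 7 ≥ |S| = 5, Hall's condition holds for this subset.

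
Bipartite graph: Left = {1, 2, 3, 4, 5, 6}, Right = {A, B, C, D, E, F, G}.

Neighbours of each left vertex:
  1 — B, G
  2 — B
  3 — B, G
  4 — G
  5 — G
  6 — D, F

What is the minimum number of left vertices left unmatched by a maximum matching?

For example, pair 1-G, 2-B, 6-F.
The set {1, 2, 3, 4, 5} has only 2 neighbours ({B, G}), so by Hall's theorem at most 3 of the 6 left vertices can be matched.
That matches 3 of the 6, leaving 3 unmatched; no matching can do better.

3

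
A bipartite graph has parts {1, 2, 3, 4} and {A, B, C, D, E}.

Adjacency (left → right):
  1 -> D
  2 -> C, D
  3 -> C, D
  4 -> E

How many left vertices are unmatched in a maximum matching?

1

For example, pair 1-D, 2-C, 4-E.
The set {1, 2, 3} has only 2 neighbours ({C, D}), so by Hall's theorem at most 3 of the 4 left vertices can be matched.
That matches 3 of the 4, leaving 1 unmatched; no matching can do better.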